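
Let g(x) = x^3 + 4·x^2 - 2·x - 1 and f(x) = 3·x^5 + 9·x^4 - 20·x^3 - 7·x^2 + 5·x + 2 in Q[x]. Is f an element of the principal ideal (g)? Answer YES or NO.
NO

In Q[x] the ideal (g) consists of all multiples of g, so f ∈ (g) iff g | f, i.e. iff the remainder of f on division by g is 0. Divide f by g (g is monic, so eliminate the leading term of the running remainder at each step):
  leading term 3·x^5: subtract (3·x^2)·g(x) = 3·x^5 + 12·x^4 - 6·x^3 - 3·x^2, leaving -3·x^4 - 14·x^3 - 4·x^2 + 5·x + 2
  leading term -3·x^4: subtract (-3·x)·g(x) = -3·x^4 - 12·x^3 + 6·x^2 + 3·x, leaving -2·x^3 - 10·x^2 + 2·x + 2
  leading term -2·x^3: subtract (-2)·g(x) = -2·x^3 - 8·x^2 + 4·x + 2, leaving -2·x^2 - 2·x
The remainder r(x) = -2·x^2 - 2·x ≠ 0 (and deg r < deg g), so g ∤ f, i.e. f ∉ (g).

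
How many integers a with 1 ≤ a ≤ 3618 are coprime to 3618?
1188

The number of a ∈ {1, ..., 3618} with gcd(a, 3618) = 1 is by definition Euler's totient φ(3618). φ is multiplicative, with φ(p^e) = p^e − p^(e−1). Factorise 3618 = 2 · 3^3 · 67. Then
  φ(3618) = (2 − 1) · (3^3 − 3^2) · (67 − 1) = 1 · 18 · 66 = 1188.
So there are 1188 such integers.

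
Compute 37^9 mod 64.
Use repeated squaring. Binary(9) = 1001. Walk through the bits of the exponent 9 left-to-right: at each bit after the leading one, square the running value, then multiply by 37 if the bit is 1 (always reducing mod 64):
  bit 1 = 1 (leading): start with 37.
  bit 2 = 0: square 37^2 = 1369 ≡ 25 (mod 64).
  bit 3 = 0: square 25^2 = 625 ≡ 49 (mod 64).
  bit 4 = 1: square 49^2 = 2401 ≡ 33; bit is 1, so multiply 33·37 = 1221 ≡ 5 (mod 64).
Final value: 37^9 ≡ 5 (mod 64).

Final answer: 5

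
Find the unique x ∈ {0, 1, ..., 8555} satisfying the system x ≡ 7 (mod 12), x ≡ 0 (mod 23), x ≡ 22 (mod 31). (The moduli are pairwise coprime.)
The moduli 12, 23, 31 are pairwise coprime, so by the CRT there is a unique solution mod 12·23·31 = 8556.
Solve by successive substitution. Start with x ≡ 7 (mod 12).
  Combine with x ≡ 0 (mod 23): write x = 7 + 12·t and require 7 + 12·t ≡ 0 (mod 23), i.e. 12·t ≡ 0 − 7 ≡ 16 (mod 23). Since 12^(−1) ≡ 2 (mod 23), t ≡ 2·16 ≡ 9 (mod 23). So x ≡ 7 + 12·9 = 115 (mod 276).
  Combine with x ≡ 22 (mod 31): write x = 115 + 276·t and require 115 + 276·t ≡ 22 (mod 31), i.e. 276·t ≡ 22 − 115 ≡ 0 (mod 31). Since 276^(−1) ≡ 10 (mod 31) (276 ≡ 28 (mod 31)), t ≡ 10·0 ≡ 0 (mod 31). So x ≡ 115 + 276·0 = 115 (mod 8556).
Unique solution in [0, 8556): x = 115.

Final answer: x ≡ 115 (mod 8556); the representative in [0, 8556) is 115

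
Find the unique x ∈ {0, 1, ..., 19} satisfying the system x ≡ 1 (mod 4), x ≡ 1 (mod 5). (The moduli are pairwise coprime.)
The moduli 4, 5 are pairwise coprime, so by the CRT there is a unique solution mod 4·5 = 20.
Solve by successive substitution. Start with x ≡ 1 (mod 4).
  Combine with x ≡ 1 (mod 5): write x = 1 + 4·t and require 1 + 4·t ≡ 1 (mod 5), i.e. 4·t ≡ 1 − 1 ≡ 0 (mod 5). Since 4^(−1) ≡ 4 (mod 5), t ≡ 4·0 ≡ 0 (mod 5). So x ≡ 1 + 4·0 = 1 (mod 20).
Unique solution in [0, 20): x = 1.

Final answer: x ≡ 1 (mod 20); the representative in [0, 20) is 1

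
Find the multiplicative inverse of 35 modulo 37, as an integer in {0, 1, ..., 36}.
35^(−1) ≡ 18 (mod 37)

Apply the extended Euclidean algorithm to (37, 35), tracking rows (r, s, t) with s·37 + t·35 = r. Each division r_prev = q·r_cur + r_new produces the new row as (previous row) − q·(current row):
  row A: (37, 1, 0)   [1·37 + 0·35 = 37]
  row B: (35, 0, 1)   [0·37 + 1·35 = 35]
  37 = 1·35 + 2   → row C = row A − 1·row B = (2, 1, −1)   [check: 1·37 − 1·35 = 2]
  35 = 17·2 + 1   → row D = row B − 17·row C = (1, −17, 18)   [check: −17·37 + 18·35 = 1]
  2 = 2·1 + 0   → remainder 0, stop. gcd = 1 (last nonzero row D).
The gcd is 1, so 35 is invertible mod 37. The last nonzero row gives −17·37 + 18·35 = 1, so t = 18. So 35^(−1) ≡ 18 (mod 37). Verify: 35 · 18 = 630 ≡ 1 (mod 37). ✓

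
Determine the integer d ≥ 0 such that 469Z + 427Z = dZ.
(469, 427) = (7); d = 7

In the PID Z, (a, b) is generated by gcd(a, b). Compute gcd(469, 427) with the extended Euclidean algorithm, tracking rows (r, s, t) with s·469 + t·427 = r:
  row A: (469, 1, 0)   [1·469 + 0·427 = 469]
  row B: (427, 0, 1)   [0·469 + 1·427 = 427]
  469 = 1·427 + 42   → row C = row A − 1·row B = (42, 1, −1)   [check: 1·469 − 1·427 = 42]
  427 = 10·42 + 7   → row D = row B − 10·row C = (7, −10, 11)   [check: −10·469 + 11·427 = 7]
  42 = 6·7 + 0   → remainder 0, stop. gcd = 7 (last nonzero row D).
So gcd(469, 427) = 7, with Bézout identity −10·469 + 11·427 = 7. Containment (⊇): the Bézout identity exhibits 7 as an element of (469, 427), giving (7) ⊆ (469, 427). Containment (⊆): since 7 | 469 and 7 | 427 (469 = 7·67, 427 = 7·61), every Z-linear combination of 469 and 427 is divisible by 7, so (469, 427) ⊆ (7). Therefore (469, 427) = (7), d = 7.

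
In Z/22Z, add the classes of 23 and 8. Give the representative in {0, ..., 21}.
Reduce the summands first: 23 ≡ 1 (mod 22), so 23 + 8 ≡ 1 + 8 (mod 22). 1 + 8 = 9; 9 = 0·22 + 9, so (23 + 8) mod 22 = 9.

Final answer: 9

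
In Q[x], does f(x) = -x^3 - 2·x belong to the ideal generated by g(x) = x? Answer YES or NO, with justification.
YES

In Q[x] the ideal (g) consists of all multiples of g, so f ∈ (g) iff g | f, i.e. iff the remainder of f on division by g is 0. Divide f by g (g is monic, so eliminate the leading term of the running remainder at each step):
  leading term -x^3: subtract (-x^2)·g(x) = -x^3, leaving -2·x
  leading term -2·x: subtract (-2)·g(x) = -2·x, leaving 0
The remainder is 0, so f(x) = g(x) · h(x) with h(x) = -x^2 - 2. Hence g | f, i.e. f ∈ (g).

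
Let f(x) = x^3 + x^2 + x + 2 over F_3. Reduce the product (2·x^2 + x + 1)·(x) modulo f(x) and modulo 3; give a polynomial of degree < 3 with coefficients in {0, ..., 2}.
Multiply as integer polynomials: a · b = 2·x^3 + x^2 + x. Reducing coefficients mod 3: a · b ≡ 2·x^3 + x^2 + x. Now divide by f(x) = x^3 + x^2 + x + 2 in F_3[x], eliminating the leading term at each step:
  leading term 2·x^3: subtract (2)·f(x) = 2·x^3 + 2·x^2 + 2·x + 1, leaving 2·x^2 + 2·x + 2 (coefficients mod 3)
The degree is now < 3, so this is the remainder. Hence a · b ≡ 2·x^2 + 2·x + 2 in F_3[x]/(f).

Final answer: a · b ≡ 2·x^2 + 2·x + 2 (mod f(x))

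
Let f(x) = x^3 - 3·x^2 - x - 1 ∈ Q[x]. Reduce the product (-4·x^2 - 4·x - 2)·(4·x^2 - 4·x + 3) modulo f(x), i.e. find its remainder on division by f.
First multiply in Q[x] without reducing: a · b = -16·x^4 - 4·x^2 - 4·x - 6. Now divide by f(x) = x^3 - 3·x^2 - x - 1, eliminating the leading term at each step:
  leading term -16·x^4: subtract (-16·x)·f(x) = -16·x^4 + 48·x^3 + 16·x^2 + 16·x, leaving -48·x^3 - 20·x^2 - 20·x - 6
  leading term -48·x^3: subtract (-48)·f(x) = -48·x^3 + 144·x^2 + 48·x + 48, leaving -164·x^2 - 68·x - 54
The degree is now < 3, so this is the remainder. Hence a · b ≡ -164·x^2 - 68·x - 54 in Q[x]/(f).

Final answer: a · b ≡ -164·x^2 - 68·x - 54 (mod f(x))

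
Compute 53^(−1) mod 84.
Apply the extended Euclidean algorithm to (84, 53), tracking rows (r, s, t) with s·84 + t·53 = r. Each division r_prev = q·r_cur + r_new produces the new row as (previous row) − q·(current row):
  row A: (84, 1, 0)   [1·84 + 0·53 = 84]
  row B: (53, 0, 1)   [0·84 + 1·53 = 53]
  84 = 1·53 + 31   → row C = row A − 1·row B = (31, 1, −1)   [check: 1·84 − 1·53 = 31]
  53 = 1·31 + 22   → row D = row B − 1·row C = (22, −1, 2)   [check: −1·84 + 2·53 = 22]
  31 = 1·22 + 9   → row E = row C − 1·row D = (9, 2, −3)   [check: 2·84 − 3·53 = 9]
  22 = 2·9 + 4   → row F = row D − 2·row E = (4, −5, 8)   [check: −5·84 + 8·53 = 4]
  9 = 2·4 + 1   → row G = row E − 2·row F = (1, 12, −19)   [check: 12·84 − 19·53 = 1]
  4 = 4·1 + 0   → remainder 0, stop. gcd = 1 (last nonzero row G).
The gcd is 1, so 53 is invertible mod 84. The last nonzero row gives 12·84 − 19·53 = 1, so t = −19. So 53^(−1) ≡ −19 ≡ 65 (mod 84). Verify: 53 · 65 = 3445 ≡ 1 (mod 84). ✓

Final answer: 53^(−1) ≡ 65 (mod 84)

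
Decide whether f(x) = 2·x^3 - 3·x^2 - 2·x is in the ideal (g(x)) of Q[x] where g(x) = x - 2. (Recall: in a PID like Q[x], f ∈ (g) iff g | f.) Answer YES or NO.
In Q[x] the ideal (g) consists of all multiples of g, so f ∈ (g) iff g | f, i.e. iff the remainder of f on division by g is 0. Divide f by g (g is monic, so eliminate the leading term of the running remainder at each step):
  leading term 2·x^3: subtract (2·x^2)·g(x) = 2·x^3 - 4·x^2, leaving x^2 - 2·x
  leading term x^2: subtract (x)·g(x) = x^2 - 2·x, leaving 0
The remainder is 0, so f(x) = g(x) · h(x) with h(x) = 2·x^2 + x. Hence g | f, i.e. f ∈ (g).

Final answer: YES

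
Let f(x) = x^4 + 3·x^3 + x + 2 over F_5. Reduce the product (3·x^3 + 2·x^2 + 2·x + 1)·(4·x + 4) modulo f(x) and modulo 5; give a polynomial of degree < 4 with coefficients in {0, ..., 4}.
Multiply as integer polynomials: a · b = 12·x^4 + 20·x^3 + 16·x^2 + 12·x + 4. Reducing coefficients mod 5: a · b ≡ 2·x^4 + x^2 + 2·x + 4. Now divide by f(x) = x^4 + 3·x^3 + x + 2 in F_5[x], eliminating the leading term at each step:
  leading term 2·x^4: subtract (2)·f(x) = 2·x^4 + x^3 + 2·x + 4, leaving 4·x^3 + x^2 (coefficients mod 5)
The degree is now < 4, so this is the remainder. Hence a · b ≡ 4·x^3 + x^2 in F_5[x]/(f).

Final answer: a · b ≡ 4·x^3 + x^2 (mod f(x))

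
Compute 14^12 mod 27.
Use repeated squaring. Binary(12) = 1100. Walk through the bits of the exponent 12 left-to-right: at each bit after the leading one, square the running value, then multiply by 14 if the bit is 1 (always reducing mod 27):
  bit 1 = 1 (leading): start with 14.
  bit 2 = 1: square 14^2 = 196 ≡ 7; bit is 1, so multiply 7·14 = 98 ≡ 17 (mod 27).
  bit 3 = 0: square 17^2 = 289 ≡ 19 (mod 27).
  bit 4 = 0: square 19^2 = 361 ≡ 10 (mod 27).
Final value: 14^12 ≡ 10 (mod 27).

Final answer: 10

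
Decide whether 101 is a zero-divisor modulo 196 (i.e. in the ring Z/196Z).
gcd(101, 196) = 1, so 101 is a unit in Z/196Z (it has a multiplicative inverse). A unit cannot be a zero-divisor: if 101·b ≡ 0 then multiplying both sides by 101^(−1) gives b ≡ 0. So 101 is not a zero-divisor.

Final answer: NO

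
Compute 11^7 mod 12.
11

Use repeated squaring. Binary(7) = 111. Walk through the bits of the exponent 7 left-to-right: at each bit after the leading one, square the running value, then multiply by 11 if the bit is 1 (always reducing mod 12):
  bit 1 = 1 (leading): start with 11.
  bit 2 = 1: square 11^2 = 121 ≡ 1; bit is 1, so multiply 1·11 = 11 (mod 12).
  bit 3 = 1: square 11^2 = 121 ≡ 1; bit is 1, so multiply 1·11 = 11 (mod 12).
Final value: 11^7 ≡ 11 (mod 12).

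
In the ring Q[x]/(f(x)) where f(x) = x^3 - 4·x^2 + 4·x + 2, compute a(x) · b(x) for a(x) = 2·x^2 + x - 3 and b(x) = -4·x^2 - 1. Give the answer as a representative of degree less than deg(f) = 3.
a · b ≡ -102·x^2 + 159·x + 75 (mod f(x))

First multiply in Q[x] without reducing: a · b = -8·x^4 - 4·x^3 + 10·x^2 - x + 3. Now divide by f(x) = x^3 - 4·x^2 + 4·x + 2, eliminating the leading term at each step:
  leading term -8·x^4: subtract (-8·x)·f(x) = -8·x^4 + 32·x^3 - 32·x^2 - 16·x, leaving -36·x^3 + 42·x^2 + 15·x + 3
  leading term -36·x^3: subtract (-36)·f(x) = -36·x^3 + 144·x^2 - 144·x - 72, leaving -102·x^2 + 159·x + 75
The degree is now < 3, so this is the remainder. Hence a · b ≡ -102·x^2 + 159·x + 75 in Q[x]/(f).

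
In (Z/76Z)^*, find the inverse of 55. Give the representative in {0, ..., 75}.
55^(−1) ≡ 47 (mod 76)

Apply the extended Euclidean algorithm to (76, 55), tracking rows (r, s, t) with s·76 + t·55 = r. Each division r_prev = q·r_cur + r_new produces the new row as (previous row) − q·(current row):
  row A: (76, 1, 0)   [1·76 + 0·55 = 76]
  row B: (55, 0, 1)   [0·76 + 1·55 = 55]
  76 = 1·55 + 21   → row C = row A − 1·row B = (21, 1, −1)   [check: 1·76 − 1·55 = 21]
  55 = 2·21 + 13   → row D = row B − 2·row C = (13, −2, 3)   [check: −2·76 + 3·55 = 13]
  21 = 1·13 + 8   → row E = row C − 1·row D = (8, 3, −4)   [check: 3·76 − 4·55 = 8]
  13 = 1·8 + 5   → row F = row D − 1·row E = (5, −5, 7)   [check: −5·76 + 7·55 = 5]
  8 = 1·5 + 3   → row G = row E − 1·row F = (3, 8, −11)   [check: 8·76 − 11·55 = 3]
  5 = 1·3 + 2   → row H = row F − 1·row G = (2, −13, 18)   [check: −13·76 + 18·55 = 2]
  3 = 1·2 + 1   → row I = row G − 1·row H = (1, 21, −29)   [check: 21·76 − 29·55 = 1]
  2 = 2·1 + 0   → remainder 0, stop. gcd = 1 (last nonzero row I).
The gcd is 1, so 55 is invertible mod 76. The last nonzero row gives 21·76 − 29·55 = 1, so t = −29. So 55^(−1) ≡ −29 ≡ 47 (mod 76). Verify: 55 · 47 = 2585 ≡ 1 (mod 76). ✓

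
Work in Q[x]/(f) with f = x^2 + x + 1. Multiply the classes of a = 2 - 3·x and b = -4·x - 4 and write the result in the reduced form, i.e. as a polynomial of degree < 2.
First multiply in Q[x] without reducing: a · b = 12·x^2 + 4·x - 8. Now divide by f(x) = x^2 + x + 1, eliminating the leading term at each step:
  leading term 12·x^2: subtract (12)·f(x) = 12·x^2 + 12·x + 12, leaving -8·x - 20
The degree is now < 2, so this is the remainder. Hence a · b ≡ -8·x - 20 in Q[x]/(f).

Final answer: a · b ≡ -8·x - 20 (mod f(x))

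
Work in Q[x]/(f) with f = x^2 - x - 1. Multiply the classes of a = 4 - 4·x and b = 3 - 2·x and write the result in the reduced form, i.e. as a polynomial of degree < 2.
a · b ≡ 20 - 12·x (mod f(x))

First multiply in Q[x] without reducing: a · b = 8·x^2 - 20·x + 12. Now divide by f(x) = x^2 - x - 1, eliminating the leading term at each step:
  leading term 8·x^2: subtract (8)·f(x) = 8·x^2 - 8·x - 8, leaving 20 - 12·x
The degree is now < 2, so this is the remainder. Hence a · b ≡ 20 - 12·x in Q[x]/(f).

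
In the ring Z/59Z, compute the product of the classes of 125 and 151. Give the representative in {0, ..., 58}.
Reduce the factors first: 125 ≡ 7, 151 ≡ 33 (mod 59), so 125 · 151 ≡ 7 · 33 (mod 59). 7 · 33 = 231. Dividing by 59: 231 = 3·59 + 54. So (125 · 151) mod 59 = 54.

Final answer: 54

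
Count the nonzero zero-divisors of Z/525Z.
In Z/525Z each nonzero element is either a unit (gcd with 525 is 1) or a zero-divisor (gcd > 1). The number of units is φ(525): factorise 525 = 3 · 5^2 · 7, so φ(525) = (3 − 1) · (5^2 − 5^1) · (7 − 1) = 2 · 20 · 6 = 240. The nonzero elements number 525 − 1 = 524. Hence the nonzero zero-divisors number 524 − 240 = 284.

Final answer: Z/525Z has 284 nonzero zero-divisors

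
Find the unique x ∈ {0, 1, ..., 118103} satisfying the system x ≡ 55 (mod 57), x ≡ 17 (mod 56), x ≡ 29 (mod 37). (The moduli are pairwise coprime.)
The moduli 57, 56, 37 are pairwise coprime, so by the CRT there is a unique solution mod 57·56·37 = 118104.
Solve by successive substitution. Start with x ≡ 55 (mod 57).
  Combine with x ≡ 17 (mod 56): write x = 55 + 57·t and require 55 + 57·t ≡ 17 (mod 56), i.e. 57·t ≡ 17 − 55 ≡ 18 (mod 56). Since 57^(−1) ≡ 1 (mod 56) (57 ≡ 1 (mod 56)), t ≡ 1·18 ≡ 18 (mod 56). So x ≡ 55 + 57·18 = 1081 (mod 3192).
  Combine with x ≡ 29 (mod 37): write x = 1081 + 3192·t and require 1081 + 3192·t ≡ 29 (mod 37), i.e. 3192·t ≡ 29 − 1081 ≡ 21 (mod 37). Since 3192^(−1) ≡ 26 (mod 37) (3192 ≡ 10 (mod 37)), t ≡ 26·21 ≡ 28 (mod 37). So x ≡ 1081 + 3192·28 = 90457 (mod 118104).
Unique solution in [0, 118104): x = 90457.

Final answer: x ≡ 90457 (mod 118104); the representative in [0, 118104) is 90457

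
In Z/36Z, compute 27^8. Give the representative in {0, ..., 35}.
Use repeated squaring. Binary(8) = 1000. Walk through the bits of the exponent 8 left-to-right: at each bit after the leading one, square the running value, then multiply by 27 if the bit is 1 (always reducing mod 36):
  bit 1 = 1 (leading): start with 27.
  bit 2 = 0: square 27^2 = 729 ≡ 9 (mod 36).
  bit 3 = 0: square 9^2 = 81 ≡ 9 (mod 36).
  bit 4 = 0: square 9^2 = 81 ≡ 9 (mod 36).
Final value: 27^8 ≡ 9 (mod 36).

Final answer: 9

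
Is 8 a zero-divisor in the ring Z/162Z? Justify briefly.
YES

gcd(8, 162) = 2 > 1, so 8 is not a unit in Z/162Z. In Z/nZ every nonzero non-unit is a zero-divisor: explicitly, take b = 162/gcd = 81 ≠ 0 (mod 162); then 8·81 = 648 = 4·162, i.e. 8·81 ≡ 0 (mod 162). So 8 is a zero-divisor.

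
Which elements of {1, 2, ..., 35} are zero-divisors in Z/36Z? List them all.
An element a ∈ Z/36Z (with a ≠ 0) is a zero-divisor iff gcd(a, 36) > 1 (because a is a unit precisely when gcd(a, n) = 1, and in Z/nZ every nonzero, non-unit element is a zero-divisor). Scan a = 1, ..., 35 and keep those with gcd(a, 36) > 1:
  gcd(2, 36) = 2, gcd(3, 36) = 3, gcd(4, 36) = 4, gcd(6, 36) = 6, gcd(8, 36) = 4, gcd(9, 36) = 9, gcd(10, 36) = 2, gcd(12, 36) = 12, gcd(14, 36) = 2, gcd(15, 36) = 3, gcd(16, 36) = 4, gcd(18, 36) = 18, gcd(20, 36) = 4, gcd(21, 36) = 3, gcd(22, 36) = 2, gcd(24, 36) = 12, gcd(26, 36) = 2, gcd(27, 36) = 9, gcd(28, 36) = 4, gcd(30, 36) = 6, gcd(32, 36) = 4, gcd(33, 36) = 3, gcd(34, 36) = 2.
All other a ∈ {1, ..., 35} have gcd(a, 36) = 1 and are units. So the nonzero zero-divisors are exactly the 23 values of a appearing in this scan.

Final answer: nonzero zero-divisors of Z/36Z = {2, 3, 4, 6, 8, 9, 10, 12, 14, 15, 16, 18, 20, 21, 22, 24, 26, 27, 28, 30, 32, 33, 34}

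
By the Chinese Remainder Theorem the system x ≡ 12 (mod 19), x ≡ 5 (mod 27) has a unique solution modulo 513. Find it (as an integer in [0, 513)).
The moduli 19, 27 are pairwise coprime, so by the CRT there is a unique solution mod 19·27 = 513.
Solve by successive substitution. Start with x ≡ 12 (mod 19).
  Combine with x ≡ 5 (mod 27): write x = 12 + 19·t and require 12 + 19·t ≡ 5 (mod 27), i.e. 19·t ≡ 5 − 12 ≡ 20 (mod 27). Since 19^(−1) ≡ 10 (mod 27), t ≡ 10·20 ≡ 11 (mod 27). So x ≡ 12 + 19·11 = 221 (mod 513).
Unique solution in [0, 513): x = 221.

Final answer: x ≡ 221 (mod 513); the representative in [0, 513) is 221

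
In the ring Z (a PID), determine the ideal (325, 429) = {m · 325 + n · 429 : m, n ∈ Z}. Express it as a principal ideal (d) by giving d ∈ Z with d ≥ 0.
(325, 429) = (13); d = 13

In the PID Z, (a, b) is generated by gcd(a, b). Compute gcd(429, 325) with the extended Euclidean algorithm, tracking rows (r, s, t) with s·429 + t·325 = r:
  row A: (429, 1, 0)   [1·429 + 0·325 = 429]
  row B: (325, 0, 1)   [0·429 + 1·325 = 325]
  429 = 1·325 + 104   → row C = row A − 1·row B = (104, 1, −1)   [check: 1·429 − 1·325 = 104]
  325 = 3·104 + 13   → row D = row B − 3·row C = (13, −3, 4)   [check: −3·429 + 4·325 = 13]
  104 = 8·13 + 0   → remainder 0, stop. gcd = 13 (last nonzero row D).
So gcd(325, 429) = 13, with Bézout identity −3·429 + 4·325 = 13. Containment (⊇): the Bézout identity exhibits 13 as an element of (325, 429), giving (13) ⊆ (325, 429). Containment (⊆): since 13 | 325 and 13 | 429 (325 = 13·25, 429 = 13·33), every Z-linear combination of 325 and 429 is divisible by 13, so (325, 429) ⊆ (13). Therefore (325, 429) = (13), d = 13.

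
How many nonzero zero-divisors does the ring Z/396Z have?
Z/396Z has 275 nonzero zero-divisors

In Z/396Z each nonzero element is either a unit (gcd with 396 is 1) or a zero-divisor (gcd > 1). The number of units is φ(396): factorise 396 = 2^2 · 3^2 · 11, so φ(396) = (2^2 − 2^1) · (3^2 − 3^1) · (11 − 1) = 2 · 6 · 10 = 120. The nonzero elements number 396 − 1 = 395. Hence the nonzero zero-divisors number 395 − 120 = 275.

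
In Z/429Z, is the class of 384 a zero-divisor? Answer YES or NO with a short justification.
gcd(384, 429) = 3 > 1, so 384 is not a unit in Z/429Z. In Z/nZ every nonzero non-unit is a zero-divisor: explicitly, take b = 429/gcd = 143 ≠ 0 (mod 429); then 384·143 = 54912 = 128·429, i.e. 384·143 ≡ 0 (mod 429). So 384 is a zero-divisor.

Final answer: YES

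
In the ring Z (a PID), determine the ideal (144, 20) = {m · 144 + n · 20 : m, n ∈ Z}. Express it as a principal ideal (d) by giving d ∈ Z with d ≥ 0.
(144, 20) = (4); d = 4

In the PID Z, (a, b) is generated by gcd(a, b). Compute gcd(144, 20) with the extended Euclidean algorithm, tracking rows (r, s, t) with s·144 + t·20 = r:
  row A: (144, 1, 0)   [1·144 + 0·20 = 144]
  row B: (20, 0, 1)   [0·144 + 1·20 = 20]
  144 = 7·20 + 4   → row C = row A − 7·row B = (4, 1, −7)   [check: 1·144 − 7·20 = 4]
  20 = 5·4 + 0   → remainder 0, stop. gcd = 4 (last nonzero row C).
So gcd(144, 20) = 4, with Bézout identity 1·144 − 7·20 = 4. Containment (⊇): the Bézout identity exhibits 4 as an element of (144, 20), giving (4) ⊆ (144, 20). Containment (⊆): since 4 | 144 and 4 | 20 (144 = 4·36, 20 = 4·5), every Z-linear combination of 144 and 20 is divisible by 4, so (144, 20) ⊆ (4). Therefore (144, 20) = (4), d = 4.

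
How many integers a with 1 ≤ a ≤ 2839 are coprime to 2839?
The number of a ∈ {1, ..., 2839} with gcd(a, 2839) = 1 is by definition Euler's totient φ(2839). φ is multiplicative, with φ(p^e) = p^e − p^(e−1). Factorise 2839 = 17 · 167. Then
  φ(2839) = (17 − 1) · (167 − 1) = 16 · 166 = 2656.
So there are 2656 such integers.

Final answer: 2656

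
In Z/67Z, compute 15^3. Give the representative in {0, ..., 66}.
Use repeated squaring. Binary(3) = 11. Walk through the bits of the exponent 3 left-to-right: at each bit after the leading one, square the running value, then multiply by 15 if the bit is 1 (always reducing mod 67):
  bit 1 = 1 (leading): start with 15.
  bit 2 = 1: square 15^2 = 225 ≡ 24; bit is 1, so multiply 24·15 = 360 ≡ 25 (mod 67).
Final value: 15^3 ≡ 25 (mod 67).

Final answer: 25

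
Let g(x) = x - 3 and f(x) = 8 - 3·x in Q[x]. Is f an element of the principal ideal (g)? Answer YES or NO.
In Q[x] the ideal (g) consists of all multiples of g, so f ∈ (g) iff g | f, i.e. iff the remainder of f on division by g is 0. Divide f by g (g is monic, so eliminate the leading term of the running remainder at each step):
  leading term -3·x: subtract (-3)·g(x) = 9 - 3·x, leaving -1
The remainder r(x) = -1 ≠ 0 (and deg r < deg g), so g ∤ f, i.e. f ∉ (g).

Final answer: NO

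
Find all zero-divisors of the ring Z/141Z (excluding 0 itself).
An element a ∈ Z/141Z (with a ≠ 0) is a zero-divisor iff gcd(a, 141) > 1 (because a is a unit precisely when gcd(a, n) = 1, and in Z/nZ every nonzero, non-unit element is a zero-divisor). Scan a = 1, ..., 140 and keep those with gcd(a, 141) > 1:
  gcd(3, 141) = 3, gcd(6, 141) = 3, gcd(9, 141) = 3, gcd(12, 141) = 3, gcd(15, 141) = 3, gcd(18, 141) = 3, gcd(21, 141) = 3, gcd(24, 141) = 3, gcd(27, 141) = 3, gcd(30, 141) = 3, gcd(33, 141) = 3, gcd(36, 141) = 3, gcd(39, 141) = 3, gcd(42, 141) = 3, gcd(45, 141) = 3, gcd(47, 141) = 47, gcd(48, 141) = 3, gcd(51, 141) = 3, gcd(54, 141) = 3, gcd(57, 141) = 3, gcd(60, 141) = 3, gcd(63, 141) = 3, gcd(66, 141) = 3, gcd(69, 141) = 3, gcd(72, 141) = 3, gcd(75, 141) = 3, gcd(78, 141) = 3, gcd(81, 141) = 3, gcd(84, 141) = 3, gcd(87, 141) = 3, gcd(90, 141) = 3, gcd(93, 141) = 3, gcd(94, 141) = 47, gcd(96, 141) = 3, gcd(99, 141) = 3, gcd(102, 141) = 3, gcd(105, 141) = 3, gcd(108, 141) = 3, gcd(111, 141) = 3, gcd(114, 141) = 3, gcd(117, 141) = 3, gcd(120, 141) = 3, gcd(123, 141) = 3, gcd(126, 141) = 3, gcd(129, 141) = 3, gcd(132, 141) = 3, gcd(135, 141) = 3, gcd(138, 141) = 3.
All other a ∈ {1, ..., 140} have gcd(a, 141) = 1 and are units. So the nonzero zero-divisors are exactly the 48 values of a appearing in this scan.

Final answer: nonzero zero-divisors of Z/141Z = {3, 6, 9, 12, 15, 18, 21, 24, 27, 30, 33, 36, 39, 42, 45, 47, 48, 51, 54, 57, 60, 63, 66, 69, 72, 75, 78, 81, 84, 87, 90, 93, 94, 96, 99, 102, 105, 108, 111, 114, 117, 120, 123, 126, 129, 132, 135, 138}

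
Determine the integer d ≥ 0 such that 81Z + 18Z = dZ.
In the PID Z, (a, b) is generated by gcd(a, b). Compute gcd(81, 18) with the extended Euclidean algorithm, tracking rows (r, s, t) with s·81 + t·18 = r:
  row A: (81, 1, 0)   [1·81 + 0·18 = 81]
  row B: (18, 0, 1)   [0·81 + 1·18 = 18]
  81 = 4·18 + 9   → row C = row A − 4·row B = (9, 1, −4)   [check: 1·81 − 4·18 = 9]
  18 = 2·9 + 0   → remainder 0, stop. gcd = 9 (last nonzero row C).
So gcd(81, 18) = 9, with Bézout identity 1·81 − 4·18 = 9. Containment (⊇): the Bézout identity exhibits 9 as an element of (81, 18), giving (9) ⊆ (81, 18). Containment (⊆): since 9 | 81 and 9 | 18 (81 = 9·9, 18 = 9·2), every Z-linear combination of 81 and 18 is divisible by 9, so (81, 18) ⊆ (9). Therefore (81, 18) = (9), d = 9.

Final answer: (81, 18) = (9); d = 9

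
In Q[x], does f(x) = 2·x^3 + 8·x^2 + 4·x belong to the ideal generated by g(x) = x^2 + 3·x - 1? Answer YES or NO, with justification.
NO

In Q[x] the ideal (g) consists of all multiples of g, so f ∈ (g) iff g | f, i.e. iff the remainder of f on division by g is 0. Divide f by g (g is monic, so eliminate the leading term of the running remainder at each step):
  leading term 2·x^3: subtract (2·x)·g(x) = 2·x^3 + 6·x^2 - 2·x, leaving 2·x^2 + 6·x
  leading term 2·x^2: subtract (2)·g(x) = 2·x^2 + 6·x - 2, leaving 2
The remainder r(x) = 2 ≠ 0 (and deg r < deg g), so g ∤ f, i.e. f ∉ (g).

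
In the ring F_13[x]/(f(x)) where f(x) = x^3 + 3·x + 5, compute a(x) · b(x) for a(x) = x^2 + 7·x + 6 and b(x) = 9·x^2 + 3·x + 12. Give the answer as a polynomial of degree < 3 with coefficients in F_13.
a · b ≡ 8·x^2 + 2·x + 2 (mod f(x))

Multiply as integer polynomials: a · b = 9·x^4 + 66·x^3 + 87·x^2 + 102·x + 72. Reducing coefficients mod 13: a · b ≡ 9·x^4 + x^3 + 9·x^2 + 11·x + 7. Now divide by f(x) = x^3 + 3·x + 5 in F_13[x], eliminating the leading term at each step:
  leading term 9·x^4: subtract (9·x)·f(x) = 9·x^4 + x^2 + 6·x, leaving x^3 + 8·x^2 + 5·x + 7 (coefficients mod 13)
  leading term x^3: subtract (1)·f(x) = x^3 + 3·x + 5, leaving 8·x^2 + 2·x + 2 (coefficients mod 13)
The degree is now < 3, so this is the remainder. Hence a · b ≡ 8·x^2 + 2·x + 2 in F_13[x]/(f).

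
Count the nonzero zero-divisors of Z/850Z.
Z/850Z has 529 nonzero zero-divisors

In Z/850Z each nonzero element is either a unit (gcd with 850 is 1) or a zero-divisor (gcd > 1). The number of units is φ(850): factorise 850 = 2 · 5^2 · 17, so φ(850) = (2 − 1) · (5^2 − 5^1) · (17 − 1) = 1 · 20 · 16 = 320. The nonzero elements number 850 − 1 = 849. Hence the nonzero zero-divisors number 849 − 320 = 529.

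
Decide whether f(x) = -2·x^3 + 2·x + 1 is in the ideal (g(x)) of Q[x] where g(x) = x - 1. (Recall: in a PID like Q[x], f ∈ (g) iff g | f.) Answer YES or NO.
In Q[x] the ideal (g) consists of all multiples of g, so f ∈ (g) iff g | f, i.e. iff the remainder of f on division by g is 0. Divide f by g (g is monic, so eliminate the leading term of the running remainder at each step):
  leading term -2·x^3: subtract (-2·x^2)·g(x) = -2·x^3 + 2·x^2, leaving -2·x^2 + 2·x + 1
  leading term -2·x^2: subtract (-2·x)·g(x) = -2·x^2 + 2·x, leaving 1
The remainder r(x) = 1 ≠ 0 (and deg r < deg g), so g ∤ f, i.e. f ∉ (g).

Final answer: NO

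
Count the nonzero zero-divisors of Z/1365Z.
Z/1365Z has 788 nonzero zero-divisors

In Z/1365Z each nonzero element is either a unit (gcd with 1365 is 1) or a zero-divisor (gcd > 1). The number of units is φ(1365): factorise 1365 = 3 · 5 · 7 · 13, so φ(1365) = (3 − 1) · (5 − 1) · (7 − 1) · (13 − 1) = 2 · 4 · 6 · 12 = 576. The nonzero elements number 1365 − 1 = 1364. Hence the nonzero zero-divisors number 1364 − 576 = 788.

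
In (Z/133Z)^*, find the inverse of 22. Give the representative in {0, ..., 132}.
Apply the extended Euclidean algorithm to (133, 22), tracking rows (r, s, t) with s·133 + t·22 = r. Each division r_prev = q·r_cur + r_new produces the new row as (previous row) − q·(current row):
  row A: (133, 1, 0)   [1·133 + 0·22 = 133]
  row B: (22, 0, 1)   [0·133 + 1·22 = 22]
  133 = 6·22 + 1   → row C = row A − 6·row B = (1, 1, −6)   [check: 1·133 − 6·22 = 1]
  22 = 22·1 + 0   → remainder 0, stop. gcd = 1 (last nonzero row C).
The gcd is 1, so 22 is invertible mod 133. The last nonzero row gives 1·133 − 6·22 = 1, so t = −6. So 22^(−1) ≡ −6 ≡ 127 (mod 133). Verify: 22 · 127 = 2794 ≡ 1 (mod 133). ✓

Final answer: 22^(−1) ≡ 127 (mod 133)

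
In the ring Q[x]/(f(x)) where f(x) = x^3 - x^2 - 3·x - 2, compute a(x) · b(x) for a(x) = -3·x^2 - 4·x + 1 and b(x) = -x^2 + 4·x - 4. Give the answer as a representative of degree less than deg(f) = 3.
a · b ≡ -x^2 + 11·x - 14 (mod f(x))

First multiply in Q[x] without reducing: a · b = 3·x^4 - 8·x^3 - 5·x^2 + 20·x - 4. Now divide by f(x) = x^3 - x^2 - 3·x - 2, eliminating the leading term at each step:
  leading term 3·x^4: subtract (3·x)·f(x) = 3·x^4 - 3·x^3 - 9·x^2 - 6·x, leaving -5·x^3 + 4·x^2 + 26·x - 4
  leading term -5·x^3: subtract (-5)·f(x) = -5·x^3 + 5·x^2 + 15·x + 10, leaving -x^2 + 11·x - 14
The degree is now < 3, so this is the remainder. Hence a · b ≡ -x^2 + 11·x - 14 in Q[x]/(f).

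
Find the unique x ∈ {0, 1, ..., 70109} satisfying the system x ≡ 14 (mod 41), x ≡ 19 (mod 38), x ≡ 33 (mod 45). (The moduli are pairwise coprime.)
The moduli 41, 38, 45 are pairwise coprime, so by the CRT there is a unique solution mod 41·38·45 = 70110.
Solve by successive substitution. Start with x ≡ 14 (mod 41).
  Combine with x ≡ 19 (mod 38): write x = 14 + 41·t and require 14 + 41·t ≡ 19 (mod 38), i.e. 41·t ≡ 19 − 14 ≡ 5 (mod 38). Since 41^(−1) ≡ 13 (mod 38) (41 ≡ 3 (mod 38)), t ≡ 13·5 ≡ 27 (mod 38). So x ≡ 14 + 41·27 = 1121 (mod 1558).
  Combine with x ≡ 33 (mod 45): write x = 1121 + 1558·t and require 1121 + 1558·t ≡ 33 (mod 45), i.e. 1558·t ≡ 33 − 1121 ≡ 37 (mod 45). Since 1558^(−1) ≡ 37 (mod 45) (1558 ≡ 28 (mod 45)), t ≡ 37·37 ≡ 19 (mod 45). So x ≡ 1121 + 1558·19 = 30723 (mod 70110).
Unique solution in [0, 70110): x = 30723.

Final answer: x ≡ 30723 (mod 70110); the representative in [0, 70110) is 30723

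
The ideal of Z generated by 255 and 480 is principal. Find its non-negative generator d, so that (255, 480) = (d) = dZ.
(255, 480) = (15); d = 15

In the PID Z, (a, b) is generated by gcd(a, b). Compute gcd(480, 255) with the extended Euclidean algorithm, tracking rows (r, s, t) with s·480 + t·255 = r:
  row A: (480, 1, 0)   [1·480 + 0·255 = 480]
  row B: (255, 0, 1)   [0·480 + 1·255 = 255]
  480 = 1·255 + 225   → row C = row A − 1·row B = (225, 1, −1)   [check: 1·480 − 1·255 = 225]
  255 = 1·225 + 30   → row D = row B − 1·row C = (30, −1, 2)   [check: −1·480 + 2·255 = 30]
  225 = 7·30 + 15   → row E = row C − 7·row D = (15, 8, −15)   [check: 8·480 − 15·255 = 15]
  30 = 2·15 + 0   → remainder 0, stop. gcd = 15 (last nonzero row E).
So gcd(255, 480) = 15, with Bézout identity 8·480 − 15·255 = 15. Containment (⊇): the Bézout identity exhibits 15 as an element of (255, 480), giving (15) ⊆ (255, 480). Containment (⊆): since 15 | 255 and 15 | 480 (255 = 15·17, 480 = 15·32), every Z-linear combination of 255 and 480 is divisible by 15, so (255, 480) ⊆ (15). Therefore (255, 480) = (15), d = 15.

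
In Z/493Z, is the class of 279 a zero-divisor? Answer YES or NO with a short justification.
NO

gcd(279, 493) = 1, so 279 is a unit in Z/493Z (it has a multiplicative inverse). A unit cannot be a zero-divisor: if 279·b ≡ 0 then multiplying both sides by 279^(−1) gives b ≡ 0. So 279 is not a zero-divisor.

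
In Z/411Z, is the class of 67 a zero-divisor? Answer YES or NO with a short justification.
gcd(67, 411) = 1, so 67 is a unit in Z/411Z (it has a multiplicative inverse). A unit cannot be a zero-divisor: if 67·b ≡ 0 then multiplying both sides by 67^(−1) gives b ≡ 0. So 67 is not a zero-divisor.

Final answer: NO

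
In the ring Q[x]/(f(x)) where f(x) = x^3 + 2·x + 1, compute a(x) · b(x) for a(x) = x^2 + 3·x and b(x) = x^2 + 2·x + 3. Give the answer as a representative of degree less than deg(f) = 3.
First multiply in Q[x] without reducing: a · b = x^4 + 5·x^3 + 9·x^2 + 9·x. Now divide by f(x) = x^3 + 2·x + 1, eliminating the leading term at each step:
  leading term x^4: subtract (x)·f(x) = x^4 + 2·x^2 + x, leaving 5·x^3 + 7·x^2 + 8·x
  leading term 5·x^3: subtract (5)·f(x) = 5·x^3 + 10·x + 5, leaving 7·x^2 - 2·x - 5
The degree is now < 3, so this is the remainder. Hence a · b ≡ 7·x^2 - 2·x - 5 in Q[x]/(f).

Final answer: a · b ≡ 7·x^2 - 2·x - 5 (mod f(x))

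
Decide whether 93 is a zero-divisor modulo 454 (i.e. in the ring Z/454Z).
gcd(93, 454) = 1, so 93 is a unit in Z/454Z (it has a multiplicative inverse). A unit cannot be a zero-divisor: if 93·b ≡ 0 then multiplying both sides by 93^(−1) gives b ≡ 0. So 93 is not a zero-divisor.

Final answer: NO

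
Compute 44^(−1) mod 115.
44^(−1) ≡ 34 (mod 115)

Apply the extended Euclidean algorithm to (115, 44), tracking rows (r, s, t) with s·115 + t·44 = r. Each division r_prev = q·r_cur + r_new produces the new row as (previous row) − q·(current row):
  row A: (115, 1, 0)   [1·115 + 0·44 = 115]
  row B: (44, 0, 1)   [0·115 + 1·44 = 44]
  115 = 2·44 + 27   → row C = row A − 2·row B = (27, 1, −2)   [check: 1·115 − 2·44 = 27]
  44 = 1·27 + 17   → row D = row B − 1·row C = (17, −1, 3)   [check: −1·115 + 3·44 = 17]
  27 = 1·17 + 10   → row E = row C − 1·row D = (10, 2, −5)   [check: 2·115 − 5·44 = 10]
  17 = 1·10 + 7   → row F = row D − 1·row E = (7, −3, 8)   [check: −3·115 + 8·44 = 7]
  10 = 1·7 + 3   → row G = row E − 1·row F = (3, 5, −13)   [check: 5·115 − 13·44 = 3]
  7 = 2·3 + 1   → row H = row F − 2·row G = (1, −13, 34)   [check: −13·115 + 34·44 = 1]
  3 = 3·1 + 0   → remainder 0, stop. gcd = 1 (last nonzero row H).
The gcd is 1, so 44 is invertible mod 115. The last nonzero row gives −13·115 + 34·44 = 1, so t = 34. So 44^(−1) ≡ 34 (mod 115). Verify: 44 · 34 = 1496 ≡ 1 (mod 115). ✓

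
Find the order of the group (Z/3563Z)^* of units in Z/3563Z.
|(Z/3563Z)^*| = 3048

(Z/3563Z)^* consists of the classes a with gcd(a, 3563) = 1, so its order is φ(3563). φ is multiplicative, with φ(p^e) = p^e − p^(e−1). Factorise 3563 = 7 · 509. Then
  φ(3563) = (7 − 1) · (509 − 1) = 6 · 508 = 3048.
Thus |(Z/3563Z)^*| = 3048.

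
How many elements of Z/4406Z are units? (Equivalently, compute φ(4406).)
An element a ∈ Z/4406Z is a unit iff gcd(a, 4406) = 1, so the number of units is φ(4406). φ is multiplicative, with φ(p^e) = p^e − p^(e−1). Factorise 4406 = 2 · 2203. Then
  φ(4406) = (2 − 1) · (2203 − 1) = 1 · 2202 = 2202.

Final answer: Z/4406Z has φ(4406) = 2202 units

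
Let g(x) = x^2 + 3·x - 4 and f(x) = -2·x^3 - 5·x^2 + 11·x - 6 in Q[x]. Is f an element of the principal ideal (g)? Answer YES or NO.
In Q[x] the ideal (g) consists of all multiples of g, so f ∈ (g) iff g | f, i.e. iff the remainder of f on division by g is 0. Divide f by g (g is monic, so eliminate the leading term of the running remainder at each step):
  leading term -2·x^3: subtract (-2·x)·g(x) = -2·x^3 - 6·x^2 + 8·x, leaving x^2 + 3·x - 6
  leading term x^2: subtract (1)·g(x) = x^2 + 3·x - 4, leaving -2
The remainder r(x) = -2 ≠ 0 (and deg r < deg g), so g ∤ f, i.e. f ∉ (g).

Final answer: NO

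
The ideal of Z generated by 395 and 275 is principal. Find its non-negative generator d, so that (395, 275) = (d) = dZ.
(395, 275) = (5); d = 5

In the PID Z, (a, b) is generated by gcd(a, b). Compute gcd(395, 275) with the extended Euclidean algorithm, tracking rows (r, s, t) with s·395 + t·275 = r:
  row A: (395, 1, 0)   [1·395 + 0·275 = 395]
  row B: (275, 0, 1)   [0·395 + 1·275 = 275]
  395 = 1·275 + 120   → row C = row A − 1·row B = (120, 1, −1)   [check: 1·395 − 1·275 = 120]
  275 = 2·120 + 35   → row D = row B − 2·row C = (35, −2, 3)   [check: −2·395 + 3·275 = 35]
  120 = 3·35 + 15   → row E = row C − 3·row D = (15, 7, −10)   [check: 7·395 − 10·275 = 15]
  35 = 2·15 + 5   → row F = row D − 2·row E = (5, −16, 23)   [check: −16·395 + 23·275 = 5]
  15 = 3·5 + 0   → remainder 0, stop. gcd = 5 (last nonzero row F).
So gcd(395, 275) = 5, with Bézout identity −16·395 + 23·275 = 5. Containment (⊇): the Bézout identity exhibits 5 as an element of (395, 275), giving (5) ⊆ (395, 275). Containment (⊆): since 5 | 395 and 5 | 275 (395 = 5·79, 275 = 5·55), every Z-linear combination of 395 and 275 is divisible by 5, so (395, 275) ⊆ (5). Therefore (395, 275) = (5), d = 5.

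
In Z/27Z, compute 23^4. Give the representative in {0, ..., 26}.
Use repeated squaring. Binary(4) = 100. Walk through the bits of the exponent 4 left-to-right: at each bit after the leading one, square the running value, then multiply by 23 if the bit is 1 (always reducing mod 27):
  bit 1 = 1 (leading): start with 23.
  bit 2 = 0: square 23^2 = 529 ≡ 16 (mod 27).
  bit 3 = 0: square 16^2 = 256 ≡ 13 (mod 27).
Final value: 23^4 ≡ 13 (mod 27).

Final answer: 13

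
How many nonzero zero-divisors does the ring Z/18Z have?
Z/18Z has 11 nonzero zero-divisors

In Z/18Z each nonzero element is either a unit (gcd with 18 is 1) or a zero-divisor (gcd > 1). The number of units is φ(18): factorise 18 = 2 · 3^2, so φ(18) = (2 − 1) · (3^2 − 3^1) = 1 · 6 = 6. The nonzero elements number 18 − 1 = 17. Hence the nonzero zero-divisors number 17 − 6 = 11.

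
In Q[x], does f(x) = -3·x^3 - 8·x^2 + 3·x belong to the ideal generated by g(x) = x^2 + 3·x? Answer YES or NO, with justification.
YES

In Q[x] the ideal (g) consists of all multiples of g, so f ∈ (g) iff g | f, i.e. iff the remainder of f on division by g is 0. Divide f by g (g is monic, so eliminate the leading term of the running remainder at each step):
  leading term -3·x^3: subtract (-3·x)·g(x) = -3·x^3 - 9·x^2, leaving x^2 + 3·x
  leading term x^2: subtract (1)·g(x) = x^2 + 3·x, leaving 0
The remainder is 0, so f(x) = g(x) · h(x) with h(x) = 1 - 3·x. Hence g | f, i.e. f ∈ (g).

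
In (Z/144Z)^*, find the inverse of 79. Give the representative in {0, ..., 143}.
79^(−1) ≡ 31 (mod 144)

Apply the extended Euclidean algorithm to (144, 79), tracking rows (r, s, t) with s·144 + t·79 = r. Each division r_prev = q·r_cur + r_new produces the new row as (previous row) − q·(current row):
  row A: (144, 1, 0)   [1·144 + 0·79 = 144]
  row B: (79, 0, 1)   [0·144 + 1·79 = 79]
  144 = 1·79 + 65   → row C = row A − 1·row B = (65, 1, −1)   [check: 1·144 − 1·79 = 65]
  79 = 1·65 + 14   → row D = row B − 1·row C = (14, −1, 2)   [check: −1·144 + 2·79 = 14]
  65 = 4·14 + 9   → row E = row C − 4·row D = (9, 5, −9)   [check: 5·144 − 9·79 = 9]
  14 = 1·9 + 5   → row F = row D − 1·row E = (5, −6, 11)   [check: −6·144 + 11·79 = 5]
  9 = 1·5 + 4   → row G = row E − 1·row F = (4, 11, −20)   [check: 11·144 − 20·79 = 4]
  5 = 1·4 + 1   → row H = row F − 1·row G = (1, −17, 31)   [check: −17·144 + 31·79 = 1]
  4 = 4·1 + 0   → remainder 0, stop. gcd = 1 (last nonzero row H).
The gcd is 1, so 79 is invertible mod 144. The last nonzero row gives −17·144 + 31·79 = 1, so t = 31. So 79^(−1) ≡ 31 (mod 144). Verify: 79 · 31 = 2449 ≡ 1 (mod 144). ✓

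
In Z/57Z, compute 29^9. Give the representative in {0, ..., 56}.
56

Use repeated squaring. Binary(9) = 1001. Walk through the bits of the exponent 9 left-to-right: at each bit after the leading one, square the running value, then multiply by 29 if the bit is 1 (always reducing mod 57):
  bit 1 = 1 (leading): start with 29.
  bit 2 = 0: square 29^2 = 841 ≡ 43 (mod 57).
  bit 3 = 0: square 43^2 = 1849 ≡ 25 (mod 57).
  bit 4 = 1: square 25^2 = 625 ≡ 55; bit is 1, so multiply 55·29 = 1595 ≡ 56 (mod 57).
Final value: 29^9 ≡ 56 (mod 57).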